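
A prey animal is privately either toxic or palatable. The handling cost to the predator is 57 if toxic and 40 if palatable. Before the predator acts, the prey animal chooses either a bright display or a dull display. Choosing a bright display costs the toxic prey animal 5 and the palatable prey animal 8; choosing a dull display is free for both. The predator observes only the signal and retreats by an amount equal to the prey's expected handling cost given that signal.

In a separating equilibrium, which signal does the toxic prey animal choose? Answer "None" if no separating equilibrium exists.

None

Try toxic → bright display, palatable → dull display:
  If types separate, bright display earns payment 57 and dull display earns 40.
  Toxic: bright display gives 57 − 5 = 52; dull display gives 40 − 0 = 40. No deviation. ✓
  Palatable: dull display gives 40 − 0 = 40; bright display gives 57 − 8 = 49. Would deviate. ✗
Try toxic → dull display, palatable → bright display:
  If types separate, dull display earns payment 57 and bright display earns 40.
  Toxic: dull display gives 57 − 0 = 57; bright display gives 40 − 5 = 35. No deviation. ✓
  Palatable: bright display gives 40 − 8 = 32; dull display gives 57 − 0 = 57. Would deviate. ✗
Neither assignment is incentive-compatible.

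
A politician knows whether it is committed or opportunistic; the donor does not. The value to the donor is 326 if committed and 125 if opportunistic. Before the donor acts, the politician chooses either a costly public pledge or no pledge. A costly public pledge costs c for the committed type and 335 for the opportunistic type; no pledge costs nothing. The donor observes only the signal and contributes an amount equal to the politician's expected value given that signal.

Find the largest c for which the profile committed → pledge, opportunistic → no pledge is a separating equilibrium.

201

Under separation: pledge → committed (pays 326); no pledge → opportunistic (pays 125).
Opportunistic: 125 − 0 = 125 ≥ 326 − 335 = -9. Holds regardless of c. ✓
Committed: 326 − c ≥ 125 − 0, so c ≤ 326 − 125 = 201.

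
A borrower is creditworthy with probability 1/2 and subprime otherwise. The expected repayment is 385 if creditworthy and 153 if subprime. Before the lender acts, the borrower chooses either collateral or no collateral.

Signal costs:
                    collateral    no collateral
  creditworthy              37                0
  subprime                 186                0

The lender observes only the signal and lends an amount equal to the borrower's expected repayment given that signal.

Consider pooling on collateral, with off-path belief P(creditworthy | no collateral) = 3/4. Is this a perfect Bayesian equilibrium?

At the pooled signal (collateral) the lender holds the prior 1/2 and pays 1/2·385 + 1/2·153 = 269. Off-path (no collateral) belief 3/4 gives 3/4·385 + 1/4·153 = 327.
Creditworthy: collateral gives 269 − 37 = 232; no collateral gives 327 − 0 = 327. Deviates. ✗
Subprime: collateral gives 269 − 186 = 83; no collateral gives 327 − 0 = 327. Deviates. ✗

No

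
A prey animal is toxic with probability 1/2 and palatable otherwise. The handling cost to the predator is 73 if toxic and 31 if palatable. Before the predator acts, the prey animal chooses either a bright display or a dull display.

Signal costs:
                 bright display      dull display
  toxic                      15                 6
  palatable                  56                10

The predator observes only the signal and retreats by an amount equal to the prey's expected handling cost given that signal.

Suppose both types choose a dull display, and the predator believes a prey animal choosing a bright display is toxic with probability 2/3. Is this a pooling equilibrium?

Yes

At the pooled signal (dull display) the predator holds the prior 1/2 and pays 1/2·73 + 1/2·31 = 52. Off-path (bright display) belief 2/3 gives 2/3·73 + 1/3·31 = 59.
Toxic: dull display gives 52 − 6 = 46; bright display gives 59 − 15 = 44. Stays. ✓
Palatable: dull display gives 52 − 10 = 42; bright display gives 59 − 56 = 3. Stays. ✓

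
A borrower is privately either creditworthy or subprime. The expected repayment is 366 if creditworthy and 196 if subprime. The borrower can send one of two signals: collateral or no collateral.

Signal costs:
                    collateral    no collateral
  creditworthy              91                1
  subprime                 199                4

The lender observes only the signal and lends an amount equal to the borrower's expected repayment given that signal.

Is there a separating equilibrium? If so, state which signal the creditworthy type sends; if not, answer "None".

Try creditworthy → collateral, subprime → no collateral:
  Under separation the lender infers type exactly: collateral → creditworthy (pays 366), no collateral → subprime (pays 196).
  Creditworthy: collateral gives 366 − 91 = 275; no collateral gives 196 − 1 = 195. No deviation. ✓
  Subprime: no collateral gives 196 − 4 = 192; collateral gives 366 − 199 = 167. No deviation. ✓
Both hold — the creditworthy type sends collateral.

collateral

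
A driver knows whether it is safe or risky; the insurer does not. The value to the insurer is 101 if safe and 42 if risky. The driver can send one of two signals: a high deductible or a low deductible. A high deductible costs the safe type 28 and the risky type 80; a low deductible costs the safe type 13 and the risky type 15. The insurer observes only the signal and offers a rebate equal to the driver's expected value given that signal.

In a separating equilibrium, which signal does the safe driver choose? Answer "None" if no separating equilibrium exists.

Try safe → high deductible, risky → low deductible:
  If types separate, high deductible earns payment 101 and low deductible earns 42.
  Safe: high deductible gives 101 − 28 = 73; low deductible gives 42 − 13 = 29. No deviation. ✓
  Risky: low deductible gives 42 − 15 = 27; high deductible gives 101 − 80 = 21. No deviation. ✓
Both hold — the safe type sends high deductible.

high deductible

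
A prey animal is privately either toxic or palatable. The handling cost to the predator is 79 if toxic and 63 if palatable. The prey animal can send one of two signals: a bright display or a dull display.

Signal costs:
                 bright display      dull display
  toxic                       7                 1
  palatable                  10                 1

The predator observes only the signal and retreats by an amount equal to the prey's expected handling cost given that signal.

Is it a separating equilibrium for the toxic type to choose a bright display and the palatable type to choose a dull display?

If types separate, bright display earns payment 79 and dull display earns 63.
Toxic: bright display gives 79 − 7 = 72; dull display gives 63 − 1 = 62. No deviation. ✓
Palatable: dull display gives 63 − 1 = 62; bright display gives 79 − 10 = 69. Would deviate. ✗

No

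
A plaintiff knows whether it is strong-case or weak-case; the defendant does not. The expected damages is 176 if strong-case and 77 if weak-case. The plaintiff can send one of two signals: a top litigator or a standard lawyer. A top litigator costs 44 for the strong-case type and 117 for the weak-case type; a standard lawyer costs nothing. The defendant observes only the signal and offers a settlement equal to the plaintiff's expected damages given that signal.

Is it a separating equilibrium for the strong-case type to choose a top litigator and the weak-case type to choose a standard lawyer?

Yes

If types separate, top litigator earns payment 176 and standard lawyer earns 77.
Strong-case: top litigator gives 176 − 44 = 132; standard lawyer gives 77 − 0 = 77. No deviation. ✓
Weak-case: standard lawyer gives 77 − 0 = 77; top litigator gives 176 − 117 = 59. No deviation. ✓
Neither type gains from mimicking the other.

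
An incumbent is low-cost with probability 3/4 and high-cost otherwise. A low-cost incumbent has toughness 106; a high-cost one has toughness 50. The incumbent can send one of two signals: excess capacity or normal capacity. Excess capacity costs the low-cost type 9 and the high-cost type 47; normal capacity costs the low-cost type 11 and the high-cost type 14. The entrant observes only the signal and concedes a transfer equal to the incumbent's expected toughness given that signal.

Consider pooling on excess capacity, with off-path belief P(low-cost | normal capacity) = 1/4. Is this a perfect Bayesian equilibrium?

At the pooled signal (excess capacity) the entrant holds the prior 3/4 and pays 3/4·106 + 1/4·50 = 92. Off-path (normal capacity) belief 1/4 gives 1/4·106 + 3/4·50 = 64.
Low-cost: excess capacity gives 92 − 9 = 83; normal capacity gives 64 − 11 = 53. Stays. ✓
High-cost: excess capacity gives 92 − 47 = 45; normal capacity gives 64 − 14 = 50. Deviates. ✗

No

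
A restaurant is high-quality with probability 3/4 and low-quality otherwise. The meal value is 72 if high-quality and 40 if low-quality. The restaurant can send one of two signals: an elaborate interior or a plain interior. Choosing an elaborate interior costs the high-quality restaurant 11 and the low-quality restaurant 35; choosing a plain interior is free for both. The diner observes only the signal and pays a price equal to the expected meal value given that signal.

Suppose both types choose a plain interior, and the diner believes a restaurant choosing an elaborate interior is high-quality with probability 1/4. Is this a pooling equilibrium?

Yes

At the pooled signal (plain interior) the diner holds the prior 3/4 and pays 3/4·72 + 1/4·40 = 64. Off-path (elaborate interior) belief 1/4 gives 1/4·72 + 3/4·40 = 48.
High-quality: plain interior gives 64 − 0 = 64; elaborate interior gives 48 − 11 = 37. Stays. ✓
Low-quality: plain interior gives 64 − 0 = 64; elaborate interior gives 48 − 35 = 13. Stays. ✓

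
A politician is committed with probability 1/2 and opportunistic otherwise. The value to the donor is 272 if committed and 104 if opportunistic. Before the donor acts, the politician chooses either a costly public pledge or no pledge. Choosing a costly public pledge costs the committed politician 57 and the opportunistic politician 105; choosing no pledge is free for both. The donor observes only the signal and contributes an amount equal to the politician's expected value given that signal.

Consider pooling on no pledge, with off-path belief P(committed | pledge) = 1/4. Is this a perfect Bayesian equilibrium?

Yes

At the pooled signal (no pledge) the donor holds the prior 1/2 and pays 1/2·272 + 1/2·104 = 188. Off-path (pledge) belief 1/4 gives 1/4·272 + 3/4·104 = 146.
Committed: no pledge gives 188 − 0 = 188; pledge gives 146 − 57 = 89. Stays. ✓
Opportunistic: no pledge gives 188 − 0 = 188; pledge gives 146 − 105 = 41. Stays. ✓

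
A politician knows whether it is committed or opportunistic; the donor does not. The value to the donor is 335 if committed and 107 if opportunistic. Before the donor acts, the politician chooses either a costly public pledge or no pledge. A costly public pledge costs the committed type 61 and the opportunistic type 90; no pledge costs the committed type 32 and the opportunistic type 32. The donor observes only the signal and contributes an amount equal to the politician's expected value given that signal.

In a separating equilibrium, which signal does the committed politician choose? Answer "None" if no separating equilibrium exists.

None

Try committed → pledge, opportunistic → no pledge:
  If types separate, pledge earns payment 335 and no pledge earns 107.
  Committed: pledge gives 335 − 61 = 274; no pledge gives 107 − 32 = 75. No deviation. ✓
  Opportunistic: no pledge gives 107 − 32 = 75; pledge gives 335 − 90 = 245. Would deviate. ✗
Try committed → no pledge, opportunistic → pledge:
  If types separate, no pledge earns payment 335 and pledge earns 107.
  Committed: no pledge gives 335 − 32 = 303; pledge gives 107 − 61 = 46. No deviation. ✓
  Opportunistic: pledge gives 107 − 90 = 17; no pledge gives 335 − 32 = 303. Would deviate. ✗
Neither assignment is incentive-compatible.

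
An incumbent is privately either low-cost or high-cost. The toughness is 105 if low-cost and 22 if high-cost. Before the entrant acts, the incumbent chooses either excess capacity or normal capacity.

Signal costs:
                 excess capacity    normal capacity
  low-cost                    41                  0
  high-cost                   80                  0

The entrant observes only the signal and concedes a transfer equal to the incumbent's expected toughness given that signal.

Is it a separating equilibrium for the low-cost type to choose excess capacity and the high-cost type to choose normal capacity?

No

Under separation the entrant infers type exactly: excess capacity → low-cost (pays 105), normal capacity → high-cost (pays 22).
Low-cost: excess capacity gives 105 − 41 = 64; normal capacity gives 22 − 0 = 22. No deviation. ✓
High-cost: normal capacity gives 22 − 0 = 22; excess capacity gives 105 − 80 = 25. Would deviate. ✗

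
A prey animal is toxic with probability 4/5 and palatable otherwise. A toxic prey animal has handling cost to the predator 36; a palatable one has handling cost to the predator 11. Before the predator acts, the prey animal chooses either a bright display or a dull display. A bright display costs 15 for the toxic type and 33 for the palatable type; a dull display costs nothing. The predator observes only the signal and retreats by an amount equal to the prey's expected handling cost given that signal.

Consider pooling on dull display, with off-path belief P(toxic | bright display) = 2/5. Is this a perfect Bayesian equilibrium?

Yes

At the pooled signal (dull display) the predator holds the prior 4/5 and pays 4/5·36 + 1/5·11 = 31. Off-path (bright display) belief 2/5 gives 2/5·36 + 3/5·11 = 21.
Toxic: dull display gives 31 − 0 = 31; bright display gives 21 − 15 = 6. Stays. ✓
Palatable: dull display gives 31 − 0 = 31; bright display gives 21 − 33 = -12. Stays. ✓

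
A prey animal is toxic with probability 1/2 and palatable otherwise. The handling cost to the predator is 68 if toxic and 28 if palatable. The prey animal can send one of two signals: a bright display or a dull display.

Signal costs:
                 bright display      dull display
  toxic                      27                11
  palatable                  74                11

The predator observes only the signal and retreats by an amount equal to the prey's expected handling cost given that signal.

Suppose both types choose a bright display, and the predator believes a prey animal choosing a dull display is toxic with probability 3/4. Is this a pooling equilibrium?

No

On the equilibrium path (bright display) the predator holds the prior 1/2 and pays 1/2·68 + 1/2·28 = 48. Off-path (dull display) belief 3/4 gives 3/4·68 + 1/4·28 = 58.
Toxic: bright display gives 48 − 27 = 21; dull display gives 58 − 11 = 47. Deviates. ✗
Palatable: bright display gives 48 − 74 = -26; dull display gives 58 − 11 = 47. Deviates. ✗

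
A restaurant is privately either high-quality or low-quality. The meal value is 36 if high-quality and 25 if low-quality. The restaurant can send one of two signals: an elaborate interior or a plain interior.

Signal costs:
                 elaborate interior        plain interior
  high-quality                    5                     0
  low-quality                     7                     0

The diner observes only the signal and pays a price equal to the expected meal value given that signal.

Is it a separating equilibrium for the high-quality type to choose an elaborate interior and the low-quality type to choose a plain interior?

No

If types separate, elaborate interior earns payment 36 and plain interior earns 25.
High-quality: elaborate interior gives 36 − 5 = 31; plain interior gives 25 − 0 = 25. No deviation. ✓
Low-quality: plain interior gives 25 − 0 = 25; elaborate interior gives 36 − 7 = 29. Would deviate. ✗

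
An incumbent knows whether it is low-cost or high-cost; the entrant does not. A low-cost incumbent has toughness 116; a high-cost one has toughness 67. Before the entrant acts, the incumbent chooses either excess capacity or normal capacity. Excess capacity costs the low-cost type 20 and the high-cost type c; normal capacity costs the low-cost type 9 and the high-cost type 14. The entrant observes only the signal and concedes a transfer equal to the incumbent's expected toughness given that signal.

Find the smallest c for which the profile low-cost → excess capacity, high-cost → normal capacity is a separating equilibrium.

Under separation: excess capacity → low-cost (pays 116); normal capacity → high-cost (pays 67).
Low-cost: 116 − 20 = 96 ≥ 67 − 9 = 58. Holds regardless of c. ✓
High-cost: 67 − 14 ≥ 116 − c, so c ≥ 116 − 53 = 63.

63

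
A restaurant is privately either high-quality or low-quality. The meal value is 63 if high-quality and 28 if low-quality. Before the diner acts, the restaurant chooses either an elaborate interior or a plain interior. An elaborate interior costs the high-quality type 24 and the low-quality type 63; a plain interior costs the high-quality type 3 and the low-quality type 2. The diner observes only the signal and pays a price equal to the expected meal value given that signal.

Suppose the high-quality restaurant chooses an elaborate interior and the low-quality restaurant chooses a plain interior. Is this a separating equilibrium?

If types separate, elaborate interior earns payment 63 and plain interior earns 28.
High-quality: elaborate interior gives 63 − 24 = 39; plain interior gives 28 − 3 = 25. No deviation. ✓
Low-quality: plain interior gives 28 − 2 = 26; elaborate interior gives 63 − 63 = 0. No deviation. ✓
Both incentive constraints hold.

Yes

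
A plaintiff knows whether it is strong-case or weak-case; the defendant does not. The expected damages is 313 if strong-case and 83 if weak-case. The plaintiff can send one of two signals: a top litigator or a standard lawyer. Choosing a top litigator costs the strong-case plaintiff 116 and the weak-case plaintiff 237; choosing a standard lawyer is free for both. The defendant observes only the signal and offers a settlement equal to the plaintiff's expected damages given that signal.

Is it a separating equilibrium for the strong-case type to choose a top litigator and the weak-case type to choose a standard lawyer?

If types separate, top litigator earns payment 313 and standard lawyer earns 83.
Strong-case: top litigator gives 313 − 116 = 197; standard lawyer gives 83 − 0 = 83. No deviation. ✓
Weak-case: standard lawyer gives 83 − 0 = 83; top litigator gives 313 − 237 = 76. No deviation. ✓
Both incentive constraints hold.

Yes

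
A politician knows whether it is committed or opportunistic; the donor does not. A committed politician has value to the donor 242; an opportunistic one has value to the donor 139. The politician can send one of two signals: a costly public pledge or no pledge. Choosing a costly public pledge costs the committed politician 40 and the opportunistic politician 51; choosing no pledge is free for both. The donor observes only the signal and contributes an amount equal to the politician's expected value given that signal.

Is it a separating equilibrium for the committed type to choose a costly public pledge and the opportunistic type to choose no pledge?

Under separation the donor infers type exactly: pledge → committed (pays 242), no pledge → opportunistic (pays 139).
Committed: pledge gives 242 − 40 = 202; no pledge gives 139 − 0 = 139. No deviation. ✓
Opportunistic: no pledge gives 139 − 0 = 139; pledge gives 242 − 51 = 191. Would deviate. ✗

No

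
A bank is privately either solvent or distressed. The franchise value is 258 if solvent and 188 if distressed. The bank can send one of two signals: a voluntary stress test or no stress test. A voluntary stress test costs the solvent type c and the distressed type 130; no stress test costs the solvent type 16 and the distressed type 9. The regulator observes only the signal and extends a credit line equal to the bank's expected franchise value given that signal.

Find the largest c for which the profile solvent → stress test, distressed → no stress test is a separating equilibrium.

86

Under separation: stress test → solvent (pays 258); no stress test → distressed (pays 188).
Distressed: 188 − 9 = 179 ≥ 258 − 130 = 128. Holds regardless of c. ✓
Solvent: 258 − c ≥ 188 − 16, so c ≤ 258 − 172 = 86.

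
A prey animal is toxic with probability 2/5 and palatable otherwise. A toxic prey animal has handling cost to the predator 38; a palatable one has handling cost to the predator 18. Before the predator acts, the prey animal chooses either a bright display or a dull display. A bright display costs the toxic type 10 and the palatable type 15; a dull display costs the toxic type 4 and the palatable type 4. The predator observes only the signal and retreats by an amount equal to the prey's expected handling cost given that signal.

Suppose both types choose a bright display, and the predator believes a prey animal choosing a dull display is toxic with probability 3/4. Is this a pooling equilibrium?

No

On the equilibrium path (bright display) the predator holds the prior 2/5 and pays 2/5·38 + 3/5·18 = 26. Off-path (dull display) belief 3/4 gives 3/4·38 + 1/4·18 = 33.
Toxic: bright display gives 26 − 10 = 16; dull display gives 33 − 4 = 29. Deviates. ✗
Palatable: bright display gives 26 − 15 = 11; dull display gives 33 − 4 = 29. Deviates. ✗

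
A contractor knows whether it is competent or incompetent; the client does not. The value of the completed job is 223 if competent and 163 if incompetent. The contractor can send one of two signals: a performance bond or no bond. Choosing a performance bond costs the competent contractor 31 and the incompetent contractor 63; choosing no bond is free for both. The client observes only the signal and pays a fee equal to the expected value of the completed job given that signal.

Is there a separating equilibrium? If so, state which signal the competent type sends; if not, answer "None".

bond

Try competent → bond, incompetent → no bond:
  Under separation the client infers type exactly: bond → competent (pays 223), no bond → incompetent (pays 163).
  Competent: bond gives 223 − 31 = 192; no bond gives 163 − 0 = 163. No deviation. ✓
  Incompetent: no bond gives 163 − 0 = 163; bond gives 223 − 63 = 160. No deviation. ✓
Both hold — the competent type sends bond.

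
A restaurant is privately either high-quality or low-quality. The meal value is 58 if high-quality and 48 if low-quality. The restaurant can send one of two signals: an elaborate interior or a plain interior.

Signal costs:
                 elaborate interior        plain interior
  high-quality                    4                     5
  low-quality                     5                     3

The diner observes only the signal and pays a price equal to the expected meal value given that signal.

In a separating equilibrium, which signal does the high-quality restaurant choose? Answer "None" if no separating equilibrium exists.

Try high-quality → elaborate interior, low-quality → plain interior:
  If types separate, elaborate interior earns payment 58 and plain interior earns 48.
  High-quality: elaborate interior gives 58 − 4 = 54; plain interior gives 48 − 5 = 43. No deviation. ✓
  Low-quality: plain interior gives 48 − 3 = 45; elaborate interior gives 58 − 5 = 53. Would deviate. ✗
Try high-quality → plain interior, low-quality → elaborate interior:
  If types separate, plain interior earns payment 58 and elaborate interior earns 48.
  High-quality: plain interior gives 58 − 5 = 53; elaborate interior gives 48 − 4 = 44. No deviation. ✓
  Low-quality: elaborate interior gives 48 − 5 = 43; plain interior gives 58 − 3 = 55. Would deviate. ✗
Neither assignment is incentive-compatible.

None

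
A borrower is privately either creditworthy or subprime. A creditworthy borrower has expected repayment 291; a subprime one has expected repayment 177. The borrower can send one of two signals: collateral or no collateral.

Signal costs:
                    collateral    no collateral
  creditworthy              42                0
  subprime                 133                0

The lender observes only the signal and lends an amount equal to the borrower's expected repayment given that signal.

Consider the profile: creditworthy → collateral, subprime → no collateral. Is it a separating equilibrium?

If types separate, collateral earns payment 291 and no collateral earns 177.
Creditworthy: collateral gives 291 − 42 = 249; no collateral gives 177 − 0 = 177. No deviation. ✓
Subprime: no collateral gives 177 − 0 = 177; collateral gives 291 − 133 = 158. No deviation. ✓
Both incentive constraints hold.

Yes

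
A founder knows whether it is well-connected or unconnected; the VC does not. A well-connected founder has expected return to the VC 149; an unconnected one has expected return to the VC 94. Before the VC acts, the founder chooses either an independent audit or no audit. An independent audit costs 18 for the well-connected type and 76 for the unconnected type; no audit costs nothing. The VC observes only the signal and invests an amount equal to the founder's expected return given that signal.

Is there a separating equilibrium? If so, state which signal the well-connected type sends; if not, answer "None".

audit

Try well-connected → audit, unconnected → no audit:
  If types separate, audit earns payment 149 and no audit earns 94.
  Well-connected: audit gives 149 − 18 = 131; no audit gives 94 − 0 = 94. No deviation. ✓
  Unconnected: no audit gives 94 − 0 = 94; audit gives 149 − 76 = 73. No deviation. ✓
Both hold — the well-connected type sends audit.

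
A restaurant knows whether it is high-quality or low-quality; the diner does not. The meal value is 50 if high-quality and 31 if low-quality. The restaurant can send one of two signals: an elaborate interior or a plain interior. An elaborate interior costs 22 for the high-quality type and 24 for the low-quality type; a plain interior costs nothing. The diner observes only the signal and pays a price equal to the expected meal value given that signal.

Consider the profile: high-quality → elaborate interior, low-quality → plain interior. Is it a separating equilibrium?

No

If types separate, elaborate interior earns payment 50 and plain interior earns 31.
High-quality: elaborate interior gives 50 − 22 = 28; plain interior gives 31 − 0 = 31. Would deviate. ✗
Low-quality: plain interior gives 31 − 0 = 31; elaborate interior gives 50 − 24 = 26. No deviation. ✓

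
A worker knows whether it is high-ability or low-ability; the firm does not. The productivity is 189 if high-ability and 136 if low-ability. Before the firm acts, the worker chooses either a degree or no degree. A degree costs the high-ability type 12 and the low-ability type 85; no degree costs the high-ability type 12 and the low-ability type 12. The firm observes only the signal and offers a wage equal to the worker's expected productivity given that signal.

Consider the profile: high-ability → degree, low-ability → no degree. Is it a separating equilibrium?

If types separate, degree earns payment 189 and no degree earns 136.
High-ability: degree gives 189 − 12 = 177; no degree gives 136 − 12 = 124. No deviation. ✓
Low-ability: no degree gives 136 − 12 = 124; degree gives 189 − 85 = 104. No deviation. ✓
Both incentive constraints hold.

Yes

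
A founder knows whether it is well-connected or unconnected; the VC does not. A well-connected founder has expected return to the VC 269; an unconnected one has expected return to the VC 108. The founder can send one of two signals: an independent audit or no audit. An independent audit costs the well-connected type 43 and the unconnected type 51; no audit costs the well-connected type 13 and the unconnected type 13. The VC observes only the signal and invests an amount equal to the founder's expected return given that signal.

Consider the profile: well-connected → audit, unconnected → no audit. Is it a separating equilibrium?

If types separate, audit earns payment 269 and no audit earns 108.
Well-connected: audit gives 269 − 43 = 226; no audit gives 108 − 13 = 95. No deviation. ✓
Unconnected: no audit gives 108 − 13 = 95; audit gives 269 − 51 = 218. Would deviate. ✗

No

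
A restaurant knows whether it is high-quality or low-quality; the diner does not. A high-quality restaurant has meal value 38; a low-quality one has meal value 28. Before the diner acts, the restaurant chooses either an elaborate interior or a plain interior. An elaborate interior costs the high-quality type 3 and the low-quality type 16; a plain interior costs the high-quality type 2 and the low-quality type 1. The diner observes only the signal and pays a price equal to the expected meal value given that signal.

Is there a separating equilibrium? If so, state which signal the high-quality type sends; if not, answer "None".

Try high-quality → elaborate interior, low-quality → plain interior:
  Under separation the diner infers type exactly: elaborate interior → high-quality (pays 38), plain interior → low-quality (pays 28).
  High-quality: elaborate interior gives 38 − 3 = 35; plain interior gives 28 − 2 = 26. No deviation. ✓
  Low-quality: plain interior gives 28 − 1 = 27; elaborate interior gives 38 − 16 = 22. No deviation. ✓
Both hold — the high-quality type sends elaborate interior.

elaborate interior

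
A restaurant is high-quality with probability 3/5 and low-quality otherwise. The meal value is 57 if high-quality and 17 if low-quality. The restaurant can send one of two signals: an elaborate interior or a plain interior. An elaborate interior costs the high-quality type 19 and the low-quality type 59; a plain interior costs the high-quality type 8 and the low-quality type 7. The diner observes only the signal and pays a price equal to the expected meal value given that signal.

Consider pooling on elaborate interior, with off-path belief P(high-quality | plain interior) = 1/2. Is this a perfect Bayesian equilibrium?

At the pooled signal (elaborate interior) the diner holds the prior 3/5 and pays 3/5·57 + 2/5·17 = 41. Off-path (plain interior) belief 1/2 gives 1/2·57 + 1/2·17 = 37.
High-quality: elaborate interior gives 41 − 19 = 22; plain interior gives 37 − 8 = 29. Deviates. ✗
Low-quality: elaborate interior gives 41 − 59 = -18; plain interior gives 37 − 7 = 30. Deviates. ✗

No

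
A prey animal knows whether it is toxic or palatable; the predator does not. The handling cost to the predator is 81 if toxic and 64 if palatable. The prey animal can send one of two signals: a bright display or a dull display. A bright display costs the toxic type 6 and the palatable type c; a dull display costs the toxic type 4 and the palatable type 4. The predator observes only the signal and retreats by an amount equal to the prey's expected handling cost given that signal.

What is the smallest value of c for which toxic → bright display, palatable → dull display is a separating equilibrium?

21

Under separation: bright display → toxic (pays 81); dull display → palatable (pays 64).
Toxic: 81 − 6 = 75 ≥ 64 − 4 = 60. Holds regardless of c. ✓
Palatable: 64 − 4 ≥ 81 − c, so c ≥ 81 − 60 = 21.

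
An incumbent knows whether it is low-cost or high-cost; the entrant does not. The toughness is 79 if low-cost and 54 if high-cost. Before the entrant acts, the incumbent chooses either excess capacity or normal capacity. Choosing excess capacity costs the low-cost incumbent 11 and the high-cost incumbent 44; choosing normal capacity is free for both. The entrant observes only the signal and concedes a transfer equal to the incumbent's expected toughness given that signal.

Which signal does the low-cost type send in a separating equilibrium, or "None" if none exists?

excess capacity

Try low-cost → excess capacity, high-cost → normal capacity:
  Under separation the entrant infers type exactly: excess capacity → low-cost (pays 79), normal capacity → high-cost (pays 54).
  Low-cost: excess capacity gives 79 − 11 = 68; normal capacity gives 54 − 0 = 54. No deviation. ✓
  High-cost: normal capacity gives 54 − 0 = 54; excess capacity gives 79 − 44 = 35. No deviation. ✓
Both hold — the low-cost type sends excess capacity.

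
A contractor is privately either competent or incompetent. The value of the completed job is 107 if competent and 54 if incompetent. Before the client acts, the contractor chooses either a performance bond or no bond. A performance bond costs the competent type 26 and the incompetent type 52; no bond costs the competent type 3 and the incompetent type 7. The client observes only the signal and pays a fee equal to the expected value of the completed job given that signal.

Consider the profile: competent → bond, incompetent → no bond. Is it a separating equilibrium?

No

If types separate, bond earns payment 107 and no bond earns 54.
Competent: bond gives 107 − 26 = 81; no bond gives 54 − 3 = 51. No deviation. ✓
Incompetent: no bond gives 54 − 7 = 47; bond gives 107 − 52 = 55. Would deviate. ✗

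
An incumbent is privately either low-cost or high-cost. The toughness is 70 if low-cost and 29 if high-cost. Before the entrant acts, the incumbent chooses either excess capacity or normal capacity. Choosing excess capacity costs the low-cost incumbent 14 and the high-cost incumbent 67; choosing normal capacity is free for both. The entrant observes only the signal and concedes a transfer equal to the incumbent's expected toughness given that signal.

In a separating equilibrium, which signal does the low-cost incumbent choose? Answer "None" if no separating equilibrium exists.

excess capacity

Try low-cost → excess capacity, high-cost → normal capacity:
  Under separation the entrant infers type exactly: excess capacity → low-cost (pays 70), normal capacity → high-cost (pays 29).
  Low-cost: excess capacity gives 70 − 14 = 56; normal capacity gives 29 − 0 = 29. No deviation. ✓
  High-cost: normal capacity gives 29 − 0 = 29; excess capacity gives 70 − 67 = 3. No deviation. ✓
Both hold — the low-cost type sends excess capacity.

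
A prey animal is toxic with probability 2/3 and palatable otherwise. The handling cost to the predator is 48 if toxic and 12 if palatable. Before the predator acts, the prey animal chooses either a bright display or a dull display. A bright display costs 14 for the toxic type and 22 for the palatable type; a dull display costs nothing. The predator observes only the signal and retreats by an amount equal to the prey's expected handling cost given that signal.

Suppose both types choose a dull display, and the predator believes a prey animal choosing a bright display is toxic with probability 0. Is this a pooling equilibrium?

Yes

At the pooled signal (dull display) the predator holds the prior 2/3 and pays 2/3·48 + 1/3·12 = 36. Off-path (bright display) belief 0 gives 0·48 + 1·12 = 12.
Toxic: dull display gives 36 − 0 = 36; bright display gives 12 − 14 = -2. Stays. ✓
Palatable: dull display gives 36 − 0 = 36; bright display gives 12 − 22 = -10. Stays. ✓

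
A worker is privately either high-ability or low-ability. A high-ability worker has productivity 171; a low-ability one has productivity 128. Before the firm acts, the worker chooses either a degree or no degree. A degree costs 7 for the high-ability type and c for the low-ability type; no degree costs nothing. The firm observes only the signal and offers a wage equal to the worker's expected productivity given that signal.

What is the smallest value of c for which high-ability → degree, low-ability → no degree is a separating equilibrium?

Under separation: degree → high-ability (pays 171); no degree → low-ability (pays 128).
High-ability: 171 − 7 = 164 ≥ 128 − 0 = 128. Holds regardless of c. ✓
Low-ability: 128 − 0 ≥ 171 − c, so c ≥ 171 − 128 = 43.

43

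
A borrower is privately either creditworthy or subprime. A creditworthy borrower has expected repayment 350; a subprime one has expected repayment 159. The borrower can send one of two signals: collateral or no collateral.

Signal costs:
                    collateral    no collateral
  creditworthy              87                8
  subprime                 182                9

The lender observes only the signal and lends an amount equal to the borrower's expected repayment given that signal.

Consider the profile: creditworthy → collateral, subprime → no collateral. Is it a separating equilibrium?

No

If types separate, collateral earns payment 350 and no collateral earns 159.
Creditworthy: collateral gives 350 − 87 = 263; no collateral gives 159 − 8 = 151. No deviation. ✓
Subprime: no collateral gives 159 − 9 = 150; collateral gives 350 − 182 = 168. Would deviate. ✗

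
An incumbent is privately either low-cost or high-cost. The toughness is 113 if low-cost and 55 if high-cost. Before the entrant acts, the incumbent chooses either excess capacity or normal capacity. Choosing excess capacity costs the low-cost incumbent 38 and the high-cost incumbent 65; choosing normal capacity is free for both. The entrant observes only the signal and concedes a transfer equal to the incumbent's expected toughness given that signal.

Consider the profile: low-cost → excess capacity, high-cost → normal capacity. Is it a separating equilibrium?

Yes

If types separate, excess capacity earns payment 113 and normal capacity earns 55.
Low-cost: excess capacity gives 113 − 38 = 75; normal capacity gives 55 − 0 = 55. No deviation. ✓
High-cost: normal capacity gives 55 − 0 = 55; excess capacity gives 113 − 65 = 48. No deviation. ✓
Neither type gains from mimicking the other.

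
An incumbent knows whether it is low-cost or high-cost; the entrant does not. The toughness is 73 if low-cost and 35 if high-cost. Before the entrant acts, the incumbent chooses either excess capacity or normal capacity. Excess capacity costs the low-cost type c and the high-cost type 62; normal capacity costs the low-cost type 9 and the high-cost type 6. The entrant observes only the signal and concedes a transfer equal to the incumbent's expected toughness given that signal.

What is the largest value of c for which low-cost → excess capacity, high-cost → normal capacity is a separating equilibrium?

Under separation: excess capacity → low-cost (pays 73); normal capacity → high-cost (pays 35).
High-cost: 35 − 6 = 29 ≥ 73 − 62 = 11. Holds regardless of c. ✓
Low-cost: 73 − c ≥ 35 − 9, so c ≤ 73 − 26 = 47.

47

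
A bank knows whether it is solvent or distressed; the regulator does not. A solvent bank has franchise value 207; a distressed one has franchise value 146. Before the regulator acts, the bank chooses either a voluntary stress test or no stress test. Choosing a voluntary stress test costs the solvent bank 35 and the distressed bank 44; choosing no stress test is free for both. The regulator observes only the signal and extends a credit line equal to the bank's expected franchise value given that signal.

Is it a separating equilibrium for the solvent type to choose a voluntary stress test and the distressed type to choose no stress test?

If types separate, stress test earns payment 207 and no stress test earns 146.
Solvent: stress test gives 207 − 35 = 172; no stress test gives 146 − 0 = 146. No deviation. ✓
Distressed: no stress test gives 146 − 0 = 146; stress test gives 207 − 44 = 163. Would deviate. ✗

No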